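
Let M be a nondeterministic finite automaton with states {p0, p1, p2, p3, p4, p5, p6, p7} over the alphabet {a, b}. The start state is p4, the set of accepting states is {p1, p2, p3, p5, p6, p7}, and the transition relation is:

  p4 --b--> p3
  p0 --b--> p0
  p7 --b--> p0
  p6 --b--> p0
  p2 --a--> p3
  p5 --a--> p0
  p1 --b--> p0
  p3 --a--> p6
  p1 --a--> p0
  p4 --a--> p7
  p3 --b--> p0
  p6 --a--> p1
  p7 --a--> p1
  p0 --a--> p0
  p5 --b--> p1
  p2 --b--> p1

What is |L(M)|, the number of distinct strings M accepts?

5

The useful subgraph on states {p1, p3, p4, p6, p7} is acyclic, so L(M) is finite; the longest accepting path visits 4 useful states, giving maximum string length 3.
Counting accepting paths from p4 by length: 2 of length 1, 2 of length 2, 1 of length 3. Total 5.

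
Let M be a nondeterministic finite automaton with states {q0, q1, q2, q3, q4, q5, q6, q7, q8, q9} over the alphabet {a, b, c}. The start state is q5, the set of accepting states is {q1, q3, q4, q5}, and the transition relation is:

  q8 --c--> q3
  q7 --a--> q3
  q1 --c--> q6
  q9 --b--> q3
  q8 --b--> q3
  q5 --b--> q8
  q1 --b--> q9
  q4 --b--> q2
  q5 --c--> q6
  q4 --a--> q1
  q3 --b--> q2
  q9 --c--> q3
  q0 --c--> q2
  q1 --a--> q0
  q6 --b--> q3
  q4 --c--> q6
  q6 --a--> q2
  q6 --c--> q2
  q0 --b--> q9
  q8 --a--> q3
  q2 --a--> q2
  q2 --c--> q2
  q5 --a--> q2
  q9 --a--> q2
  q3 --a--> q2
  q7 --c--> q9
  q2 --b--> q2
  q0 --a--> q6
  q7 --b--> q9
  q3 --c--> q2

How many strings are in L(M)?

5

The useful subgraph on states {q3, q5, q6, q8} is acyclic, so L(M) is finite; the longest accepting path visits 3 useful states, giving maximum string length 2.
Counting accepting paths from q5 by length: 1 of length 0, 4 of length 2. Total 5.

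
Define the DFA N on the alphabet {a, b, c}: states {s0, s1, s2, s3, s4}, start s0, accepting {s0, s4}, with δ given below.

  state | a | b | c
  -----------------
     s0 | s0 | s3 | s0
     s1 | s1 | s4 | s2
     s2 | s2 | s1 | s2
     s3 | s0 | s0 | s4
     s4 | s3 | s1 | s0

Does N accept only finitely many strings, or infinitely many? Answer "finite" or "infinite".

State s0 is reachable from the start and can reach an accepting state, and it lies on the cycle s0 → s0.
Traversing that cycle any number of times yields accepted strings of unbounded length, so the language is infinite.

infinite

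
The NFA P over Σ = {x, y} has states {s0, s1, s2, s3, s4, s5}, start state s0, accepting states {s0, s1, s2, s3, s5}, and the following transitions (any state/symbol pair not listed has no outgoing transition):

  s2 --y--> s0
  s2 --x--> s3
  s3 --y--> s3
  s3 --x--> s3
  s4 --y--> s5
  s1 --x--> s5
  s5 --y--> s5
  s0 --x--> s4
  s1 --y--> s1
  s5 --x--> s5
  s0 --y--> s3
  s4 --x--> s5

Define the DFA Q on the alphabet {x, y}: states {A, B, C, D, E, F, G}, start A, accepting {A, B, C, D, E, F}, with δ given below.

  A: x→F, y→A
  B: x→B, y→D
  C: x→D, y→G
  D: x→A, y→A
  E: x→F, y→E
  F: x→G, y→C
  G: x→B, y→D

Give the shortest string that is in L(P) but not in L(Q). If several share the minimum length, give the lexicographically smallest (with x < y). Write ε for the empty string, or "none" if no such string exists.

The string xx is accepted by P but not by Q.
No shorter string lies in the difference, and xx is the lexicographically first length-2 string in L(P) \ L(Q).

xx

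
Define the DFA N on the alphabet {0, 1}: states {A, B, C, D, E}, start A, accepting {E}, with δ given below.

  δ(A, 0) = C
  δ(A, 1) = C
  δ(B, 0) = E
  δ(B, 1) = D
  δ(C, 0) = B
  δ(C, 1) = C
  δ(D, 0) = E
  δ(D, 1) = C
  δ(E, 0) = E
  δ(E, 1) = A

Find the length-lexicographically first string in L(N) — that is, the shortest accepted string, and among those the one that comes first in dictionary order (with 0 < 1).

A breadth-first search from A reaches an accepting state first via the path A → C → B → E on input 000.
No string of length < 3 is accepted (BFS exhausts all shorter strings without reaching an accepting state), and 000 is the lexicographically least accepting string of length 3.

000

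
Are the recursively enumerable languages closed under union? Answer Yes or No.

Yes

Simulate recognisers for L₁ and L₂ in parallel, alternating one step of each, and accept as soon as either accepts.
So the recursively enumerable languages are closed under union.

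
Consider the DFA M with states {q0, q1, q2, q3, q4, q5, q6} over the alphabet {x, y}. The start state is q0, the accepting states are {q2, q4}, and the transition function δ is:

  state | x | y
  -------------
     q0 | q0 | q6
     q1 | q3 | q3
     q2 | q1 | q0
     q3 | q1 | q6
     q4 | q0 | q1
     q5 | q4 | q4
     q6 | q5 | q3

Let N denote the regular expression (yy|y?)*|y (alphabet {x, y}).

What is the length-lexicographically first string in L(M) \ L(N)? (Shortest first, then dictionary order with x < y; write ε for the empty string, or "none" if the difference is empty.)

yxx

The string yxx is accepted by M but not by N.
No shorter string lies in the difference, and yxx is the lexicographically first length-3 string in L(M) \ L(N).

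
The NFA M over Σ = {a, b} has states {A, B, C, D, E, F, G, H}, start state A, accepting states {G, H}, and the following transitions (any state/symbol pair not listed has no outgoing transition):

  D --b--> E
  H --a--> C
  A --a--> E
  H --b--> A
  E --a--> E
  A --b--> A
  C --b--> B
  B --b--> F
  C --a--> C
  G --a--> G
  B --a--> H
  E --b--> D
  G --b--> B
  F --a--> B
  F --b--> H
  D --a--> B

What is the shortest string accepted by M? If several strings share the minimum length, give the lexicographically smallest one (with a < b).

A breadth-first search from A reaches an accepting state first via the path A → E → D → B → H on input abaa.
No string of length < 4 is accepted (BFS exhausts all shorter strings without reaching an accepting state), and abaa is the lexicographically least accepting string of length 4.

abaa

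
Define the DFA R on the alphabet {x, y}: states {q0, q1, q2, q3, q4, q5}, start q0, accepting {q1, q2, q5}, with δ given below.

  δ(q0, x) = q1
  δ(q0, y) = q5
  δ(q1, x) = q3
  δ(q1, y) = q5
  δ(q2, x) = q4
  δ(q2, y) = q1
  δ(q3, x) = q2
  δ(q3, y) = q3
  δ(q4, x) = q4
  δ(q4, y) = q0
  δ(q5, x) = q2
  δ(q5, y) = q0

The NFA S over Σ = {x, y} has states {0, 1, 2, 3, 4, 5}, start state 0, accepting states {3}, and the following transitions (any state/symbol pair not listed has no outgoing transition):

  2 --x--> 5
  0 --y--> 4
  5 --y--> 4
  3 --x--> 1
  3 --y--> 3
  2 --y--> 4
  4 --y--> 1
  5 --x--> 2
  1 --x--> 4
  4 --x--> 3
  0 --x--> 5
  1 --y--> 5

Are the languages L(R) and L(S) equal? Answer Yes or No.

No

The string x is accepted by R but rejected by S.
So L(R) ≠ L(S).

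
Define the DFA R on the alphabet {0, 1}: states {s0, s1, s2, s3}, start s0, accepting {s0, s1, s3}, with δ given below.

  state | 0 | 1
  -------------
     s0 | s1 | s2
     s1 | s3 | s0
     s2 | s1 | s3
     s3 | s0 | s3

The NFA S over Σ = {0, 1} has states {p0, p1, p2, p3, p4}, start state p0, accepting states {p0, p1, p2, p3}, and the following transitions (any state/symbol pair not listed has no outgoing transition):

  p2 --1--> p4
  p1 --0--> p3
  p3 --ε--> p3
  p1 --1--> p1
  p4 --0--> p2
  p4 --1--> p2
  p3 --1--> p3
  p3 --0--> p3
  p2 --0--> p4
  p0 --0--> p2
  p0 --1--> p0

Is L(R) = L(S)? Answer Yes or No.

No

The string 00 is accepted by R but rejected by S.
So L(R) ≠ L(S).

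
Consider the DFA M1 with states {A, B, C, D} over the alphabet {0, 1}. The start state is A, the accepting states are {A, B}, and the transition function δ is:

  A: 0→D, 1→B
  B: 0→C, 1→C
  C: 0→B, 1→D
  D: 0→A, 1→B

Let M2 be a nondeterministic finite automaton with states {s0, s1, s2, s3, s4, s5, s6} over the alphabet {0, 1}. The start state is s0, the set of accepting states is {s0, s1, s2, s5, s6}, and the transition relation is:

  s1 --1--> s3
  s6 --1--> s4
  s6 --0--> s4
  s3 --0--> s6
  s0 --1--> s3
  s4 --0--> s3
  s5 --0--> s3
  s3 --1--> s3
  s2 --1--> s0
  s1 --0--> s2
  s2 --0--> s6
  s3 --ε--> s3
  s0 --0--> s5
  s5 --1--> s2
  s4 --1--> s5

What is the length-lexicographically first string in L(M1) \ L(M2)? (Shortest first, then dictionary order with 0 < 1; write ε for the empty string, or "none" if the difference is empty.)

1

The string 1 is accepted by M1 but not by M2.
No shorter string lies in the difference, and 1 is the lexicographically first length-1 string in L(M1) \ L(M2).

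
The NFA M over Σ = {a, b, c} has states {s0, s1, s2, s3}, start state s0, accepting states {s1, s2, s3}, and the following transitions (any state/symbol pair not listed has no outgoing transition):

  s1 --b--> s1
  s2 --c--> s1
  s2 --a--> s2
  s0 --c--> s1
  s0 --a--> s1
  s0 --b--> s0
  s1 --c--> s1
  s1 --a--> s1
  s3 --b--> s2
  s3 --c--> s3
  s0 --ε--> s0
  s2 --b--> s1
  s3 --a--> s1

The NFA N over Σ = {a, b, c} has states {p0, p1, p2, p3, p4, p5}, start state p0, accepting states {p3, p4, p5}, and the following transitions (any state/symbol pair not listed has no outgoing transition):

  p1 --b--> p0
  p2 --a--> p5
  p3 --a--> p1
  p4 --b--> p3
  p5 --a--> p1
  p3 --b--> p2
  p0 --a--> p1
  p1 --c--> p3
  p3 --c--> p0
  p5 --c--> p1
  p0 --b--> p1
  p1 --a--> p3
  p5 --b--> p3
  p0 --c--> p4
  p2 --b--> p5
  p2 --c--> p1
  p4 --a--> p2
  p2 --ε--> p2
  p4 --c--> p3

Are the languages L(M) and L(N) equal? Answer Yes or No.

No

The string a is accepted by M but rejected by N.
So L(M) ≠ L(N).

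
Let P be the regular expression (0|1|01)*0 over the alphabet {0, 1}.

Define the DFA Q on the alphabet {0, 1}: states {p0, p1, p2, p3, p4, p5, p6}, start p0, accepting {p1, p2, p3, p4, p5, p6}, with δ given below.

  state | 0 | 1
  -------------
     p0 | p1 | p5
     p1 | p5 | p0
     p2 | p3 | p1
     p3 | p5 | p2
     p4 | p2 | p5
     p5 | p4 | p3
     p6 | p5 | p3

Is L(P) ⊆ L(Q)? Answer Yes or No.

Converting the expression P to a DFA (subset construction, then merging equivalent states) gives the minimal DFA with states {r0, r1}, start state r0, accepting states {r1} and transitions r0: 0→r1, 1→r0; r1: 0→r1, 1→r0.
Exploring the product automaton P × Q from the start pair (r0, p0), following both machines on each input symbol, reaches 10 state pairs: (r0, p0), (r1, p1), (r0, p5), (r1, p5), (r1, p4), (r0, p3), (r1, p2), (r0, p2), (r1, p3), (r0, p1).
P accepts in {r1} and Q accepts in {p1, p2, p3, p4, p5, p6}. The reachable pairs whose P-component is accepting are (r1, p1), (r1, p5), (r1, p4), (r1, p2), (r1, p3); in each of them the Q-component is accepting too, so the product for L(P) \ L(Q) (P-component accepting, Q-component rejecting) has no reachable accepting pair and the difference is empty.
Hence every string in L(P) is also in L(Q).

Yes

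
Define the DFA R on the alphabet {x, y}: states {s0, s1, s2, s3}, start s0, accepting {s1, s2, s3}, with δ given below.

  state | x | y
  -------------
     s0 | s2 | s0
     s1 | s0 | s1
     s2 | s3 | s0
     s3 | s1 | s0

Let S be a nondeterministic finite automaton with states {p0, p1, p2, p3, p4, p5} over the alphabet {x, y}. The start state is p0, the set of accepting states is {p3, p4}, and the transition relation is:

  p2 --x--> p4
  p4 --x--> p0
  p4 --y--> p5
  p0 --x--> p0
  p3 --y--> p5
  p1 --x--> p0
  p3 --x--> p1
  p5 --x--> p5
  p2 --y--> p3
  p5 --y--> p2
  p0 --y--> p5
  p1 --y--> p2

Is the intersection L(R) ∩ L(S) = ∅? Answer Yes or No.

No

The string yyx is accepted by both R and S.
Hence L(R) ∩ L(S) ≠ ∅.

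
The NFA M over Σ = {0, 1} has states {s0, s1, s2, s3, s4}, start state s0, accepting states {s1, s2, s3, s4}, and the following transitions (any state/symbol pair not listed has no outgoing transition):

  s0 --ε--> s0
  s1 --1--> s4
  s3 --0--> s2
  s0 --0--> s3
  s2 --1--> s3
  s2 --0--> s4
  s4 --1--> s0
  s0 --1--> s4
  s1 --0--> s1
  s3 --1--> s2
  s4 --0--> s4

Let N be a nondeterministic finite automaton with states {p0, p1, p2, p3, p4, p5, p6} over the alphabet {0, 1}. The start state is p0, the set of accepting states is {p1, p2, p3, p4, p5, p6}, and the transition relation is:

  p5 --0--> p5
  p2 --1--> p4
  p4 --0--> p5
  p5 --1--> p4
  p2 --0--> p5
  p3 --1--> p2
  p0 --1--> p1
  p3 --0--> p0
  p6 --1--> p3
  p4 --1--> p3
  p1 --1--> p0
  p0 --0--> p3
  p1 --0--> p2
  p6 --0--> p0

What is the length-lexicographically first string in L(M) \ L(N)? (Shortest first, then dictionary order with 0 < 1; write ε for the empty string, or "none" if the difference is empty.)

The string 00 is accepted by M but not by N.
No shorter string lies in the difference, and 00 is the lexicographically first length-2 string in L(M) \ L(N).

00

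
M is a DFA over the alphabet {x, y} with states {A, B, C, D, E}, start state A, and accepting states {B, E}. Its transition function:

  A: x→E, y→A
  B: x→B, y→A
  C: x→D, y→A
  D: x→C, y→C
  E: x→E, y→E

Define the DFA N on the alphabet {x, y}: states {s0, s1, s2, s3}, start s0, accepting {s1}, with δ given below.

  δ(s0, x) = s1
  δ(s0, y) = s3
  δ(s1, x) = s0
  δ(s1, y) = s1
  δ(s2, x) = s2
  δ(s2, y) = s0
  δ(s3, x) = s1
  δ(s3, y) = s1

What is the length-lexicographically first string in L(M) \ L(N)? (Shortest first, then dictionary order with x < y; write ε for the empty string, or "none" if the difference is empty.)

The string xx is accepted by M but not by N.
No shorter string lies in the difference, and xx is the lexicographically first length-2 string in L(M) \ L(N).

xx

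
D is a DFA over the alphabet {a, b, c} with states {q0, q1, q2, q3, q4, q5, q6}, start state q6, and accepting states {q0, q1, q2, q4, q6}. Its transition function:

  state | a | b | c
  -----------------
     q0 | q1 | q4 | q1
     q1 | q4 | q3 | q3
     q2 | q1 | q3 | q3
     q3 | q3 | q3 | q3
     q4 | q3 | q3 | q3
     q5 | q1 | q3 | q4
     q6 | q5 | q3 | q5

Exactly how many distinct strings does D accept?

The useful subgraph on states {q1, q4, q5, q6} is acyclic, so L(D) is finite; the longest accepting path visits 4 useful states, giving maximum string length 3.
Counting accepting paths from q6 by length: 1 of length 0, 4 of length 2, 2 of length 3. Total 7.

7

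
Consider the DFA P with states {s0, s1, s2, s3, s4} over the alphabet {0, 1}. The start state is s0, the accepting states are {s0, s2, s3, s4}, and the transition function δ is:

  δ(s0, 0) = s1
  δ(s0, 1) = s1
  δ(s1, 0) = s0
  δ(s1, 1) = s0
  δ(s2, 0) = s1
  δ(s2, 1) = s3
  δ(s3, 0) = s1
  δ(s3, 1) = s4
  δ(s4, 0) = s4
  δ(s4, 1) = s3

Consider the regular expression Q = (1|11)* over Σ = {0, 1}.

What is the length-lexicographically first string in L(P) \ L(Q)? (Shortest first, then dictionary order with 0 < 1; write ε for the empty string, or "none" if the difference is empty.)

00

The string 00 is accepted by P but not by Q.
No shorter string lies in the difference, and 00 is the lexicographically first length-2 string in L(P) \ L(Q).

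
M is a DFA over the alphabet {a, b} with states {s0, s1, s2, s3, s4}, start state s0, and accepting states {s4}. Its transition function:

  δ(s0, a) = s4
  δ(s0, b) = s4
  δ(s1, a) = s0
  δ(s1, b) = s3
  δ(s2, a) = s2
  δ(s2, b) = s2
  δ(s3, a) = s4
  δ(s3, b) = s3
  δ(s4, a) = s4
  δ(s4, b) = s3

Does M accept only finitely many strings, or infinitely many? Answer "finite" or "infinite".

State s3 is reachable from the start and can reach an accepting state, and it lies on the cycle s3 → s3.
Traversing that cycle any number of times yields accepted strings of unbounded length, so the language is infinite.

infinite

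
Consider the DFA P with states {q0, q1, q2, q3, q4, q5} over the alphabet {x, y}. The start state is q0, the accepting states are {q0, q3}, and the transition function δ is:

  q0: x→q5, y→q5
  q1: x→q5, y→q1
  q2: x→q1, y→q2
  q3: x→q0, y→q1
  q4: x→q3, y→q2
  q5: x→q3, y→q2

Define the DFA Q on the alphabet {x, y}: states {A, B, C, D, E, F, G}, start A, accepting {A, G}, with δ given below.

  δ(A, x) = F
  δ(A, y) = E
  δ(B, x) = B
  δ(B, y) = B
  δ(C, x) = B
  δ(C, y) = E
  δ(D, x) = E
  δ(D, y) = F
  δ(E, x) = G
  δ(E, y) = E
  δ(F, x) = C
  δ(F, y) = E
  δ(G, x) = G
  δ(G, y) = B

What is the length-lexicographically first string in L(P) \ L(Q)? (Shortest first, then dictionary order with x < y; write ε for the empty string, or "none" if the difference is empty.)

The string xx is accepted by P but not by Q.
No shorter string lies in the difference, and xx is the lexicographically first length-2 string in L(P) \ L(Q).

xx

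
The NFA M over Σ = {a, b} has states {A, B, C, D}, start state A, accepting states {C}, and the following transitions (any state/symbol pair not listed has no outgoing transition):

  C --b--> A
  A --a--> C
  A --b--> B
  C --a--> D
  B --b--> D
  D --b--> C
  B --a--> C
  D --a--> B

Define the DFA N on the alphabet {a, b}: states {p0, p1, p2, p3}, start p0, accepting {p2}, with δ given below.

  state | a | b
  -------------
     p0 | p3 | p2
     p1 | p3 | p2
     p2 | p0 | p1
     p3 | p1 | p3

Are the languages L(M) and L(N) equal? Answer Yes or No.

No

The string a is accepted by M but rejected by N.
So L(M) ≠ L(N).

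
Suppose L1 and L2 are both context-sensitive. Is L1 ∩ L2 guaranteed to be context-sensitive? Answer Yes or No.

An LBA keeps a copy of the input on a second track, runs the LBA for L₁, and if that accepts restores the input and runs the LBA for L₂; linear space suffices, so L₁ ∩ L₂ is context-sensitive.
So the context-sensitive languages are closed under intersection.

Yes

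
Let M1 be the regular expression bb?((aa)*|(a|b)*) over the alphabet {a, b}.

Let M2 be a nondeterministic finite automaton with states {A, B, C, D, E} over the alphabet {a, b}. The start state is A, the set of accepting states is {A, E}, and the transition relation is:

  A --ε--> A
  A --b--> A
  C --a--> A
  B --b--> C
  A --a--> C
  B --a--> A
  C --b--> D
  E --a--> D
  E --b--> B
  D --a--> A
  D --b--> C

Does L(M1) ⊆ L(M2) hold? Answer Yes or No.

No

The string ba is in L(M1) but not in L(M2).
So L(M1) ⊄ L(M2).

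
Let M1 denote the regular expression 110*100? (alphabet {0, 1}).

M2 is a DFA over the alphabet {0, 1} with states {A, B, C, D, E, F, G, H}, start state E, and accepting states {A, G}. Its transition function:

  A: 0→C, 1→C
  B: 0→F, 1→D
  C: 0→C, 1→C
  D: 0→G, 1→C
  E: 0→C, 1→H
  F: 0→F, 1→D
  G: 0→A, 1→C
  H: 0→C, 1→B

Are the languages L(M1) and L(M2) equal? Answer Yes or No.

Converting the expression M1 to a DFA (subset construction, then merging equivalent states) gives the minimal DFA with states {r0, r1, r2, r3, r4, r5, r6}, start state r0, accepting states {r5, r6} and transitions r0: 0→r1, 1→r2; r1: 0→r1, 1→r1; r2: 0→r1, 1→r3; r3: 0→r3, 1→r4; r4: 0→r5, 1→r1; r5: 0→r6, 1→r1; r6: 0→r1, 1→r1.
Exploring the product automaton M1 × M2 from the start pair (r0, E), following both machines on each input symbol, reaches 8 state pairs: (r0, E), (r1, C), (r2, H), (r3, B), (r3, F), (r4, D), (r5, G), (r6, A).
M1 accepts in {r5, r6} and M2 accepts in {A, G}. In every reachable pair the two components are either both accepting — (r5, G), (r6, A) — or both non-accepting, so no string is accepted by exactly one of the machines: L(M1) \ L(M2) and L(M2) \ L(M1) are both empty.
Hence every string is accepted by M1 iff it is accepted by M2, and the two languages coincide.

Yes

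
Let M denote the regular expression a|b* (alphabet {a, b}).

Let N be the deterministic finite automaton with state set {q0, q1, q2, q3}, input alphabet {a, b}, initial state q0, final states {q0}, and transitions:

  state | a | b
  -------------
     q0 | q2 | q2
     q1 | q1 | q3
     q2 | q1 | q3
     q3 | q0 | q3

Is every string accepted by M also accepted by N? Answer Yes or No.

No

The string a is in L(M) but not in L(N).
So L(M) ⊄ L(N).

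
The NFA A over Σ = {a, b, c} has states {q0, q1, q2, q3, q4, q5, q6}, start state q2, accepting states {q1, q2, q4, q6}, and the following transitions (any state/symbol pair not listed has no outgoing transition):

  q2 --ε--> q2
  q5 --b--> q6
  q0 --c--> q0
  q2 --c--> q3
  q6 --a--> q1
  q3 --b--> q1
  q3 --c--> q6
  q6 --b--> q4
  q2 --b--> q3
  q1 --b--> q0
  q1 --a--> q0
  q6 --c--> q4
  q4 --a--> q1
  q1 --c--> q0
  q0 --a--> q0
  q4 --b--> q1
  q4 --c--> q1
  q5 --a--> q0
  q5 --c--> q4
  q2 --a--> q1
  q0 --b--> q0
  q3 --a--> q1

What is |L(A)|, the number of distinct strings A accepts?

26

The useful subgraph on states {q1, q2, q3, q4, q6} is acyclic, so L(A) is finite; the longest accepting path visits 5 useful states, giving maximum string length 4.
Counting accepting paths from q2 by length: 1 of length 0, 1 of length 1, 6 of length 2, 6 of length 3, 12 of length 4. Total 26.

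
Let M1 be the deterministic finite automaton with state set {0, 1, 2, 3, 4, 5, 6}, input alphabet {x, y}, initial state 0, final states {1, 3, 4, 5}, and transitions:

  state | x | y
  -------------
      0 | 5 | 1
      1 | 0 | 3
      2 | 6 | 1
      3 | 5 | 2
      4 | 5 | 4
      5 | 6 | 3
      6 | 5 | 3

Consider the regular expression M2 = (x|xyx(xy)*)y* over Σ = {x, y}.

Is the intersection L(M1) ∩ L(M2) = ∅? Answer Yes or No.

No

The string x is accepted by both M1 and M2.
Hence L(M1) ∩ L(M2) ≠ ∅.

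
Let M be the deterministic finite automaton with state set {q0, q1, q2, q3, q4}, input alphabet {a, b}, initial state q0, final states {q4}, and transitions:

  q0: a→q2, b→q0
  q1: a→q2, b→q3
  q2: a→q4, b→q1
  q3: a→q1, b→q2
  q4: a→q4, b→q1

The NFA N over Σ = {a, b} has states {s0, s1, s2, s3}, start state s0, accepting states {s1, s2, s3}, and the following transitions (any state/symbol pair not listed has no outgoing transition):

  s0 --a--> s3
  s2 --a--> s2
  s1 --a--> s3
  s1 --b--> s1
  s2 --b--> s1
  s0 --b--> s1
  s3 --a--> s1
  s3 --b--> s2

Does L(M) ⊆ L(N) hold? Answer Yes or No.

Exploring the product automaton M × N from the start pair (q0, s0), following both machines on each input symbol, reaches 13 state pairs: (q0, s0), (q2, s3), (q0, s1), (q4, s1), (q1, s2), (q4, s3), (q1, s1), (q2, s2), (q3, s1), (q4, s2), (q1, s3), (q2, s1), (q3, s2).
M accepts in {q4} and N accepts in {s1, s2, s3}. The reachable pairs whose M-component is accepting are (q4, s1), (q4, s3), (q4, s2); in each of them the N-component is accepting too, so the product for L(M) \ L(N) (M-component accepting, N-component rejecting) has no reachable accepting pair and the difference is empty.
Hence every string in L(M) is also in L(N).

Yes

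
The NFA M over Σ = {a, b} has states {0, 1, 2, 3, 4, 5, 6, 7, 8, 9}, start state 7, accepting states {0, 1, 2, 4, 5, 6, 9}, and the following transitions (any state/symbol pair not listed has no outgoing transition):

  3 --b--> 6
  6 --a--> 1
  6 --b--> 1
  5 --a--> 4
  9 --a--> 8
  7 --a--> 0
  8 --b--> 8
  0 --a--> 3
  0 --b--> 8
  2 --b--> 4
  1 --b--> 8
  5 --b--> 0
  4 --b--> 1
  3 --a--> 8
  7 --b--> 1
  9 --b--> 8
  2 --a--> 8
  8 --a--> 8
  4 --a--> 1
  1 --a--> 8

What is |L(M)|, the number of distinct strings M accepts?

The useful subgraph on states {0, 1, 3, 6, 7} is acyclic, so L(M) is finite; the longest accepting path visits 5 useful states, giving maximum string length 4.
Counting accepting paths from 7 by length: 2 of length 1, 1 of length 3, 2 of length 4. Total 5.

5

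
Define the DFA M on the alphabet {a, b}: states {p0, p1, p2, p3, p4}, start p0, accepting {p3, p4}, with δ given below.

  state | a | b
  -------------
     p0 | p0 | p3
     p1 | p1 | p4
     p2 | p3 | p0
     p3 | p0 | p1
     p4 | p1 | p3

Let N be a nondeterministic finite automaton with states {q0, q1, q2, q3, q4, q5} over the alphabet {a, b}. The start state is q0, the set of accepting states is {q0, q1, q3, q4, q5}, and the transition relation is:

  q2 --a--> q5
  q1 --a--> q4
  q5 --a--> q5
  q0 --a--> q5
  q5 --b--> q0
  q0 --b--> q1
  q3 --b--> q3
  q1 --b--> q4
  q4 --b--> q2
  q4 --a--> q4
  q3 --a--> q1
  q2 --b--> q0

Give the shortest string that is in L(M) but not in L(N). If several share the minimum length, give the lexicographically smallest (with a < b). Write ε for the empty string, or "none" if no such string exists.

The string bab is accepted by M but not by N.
No shorter string lies in the difference, and bab is the lexicographically first length-3 string in L(M) \ L(N).

bab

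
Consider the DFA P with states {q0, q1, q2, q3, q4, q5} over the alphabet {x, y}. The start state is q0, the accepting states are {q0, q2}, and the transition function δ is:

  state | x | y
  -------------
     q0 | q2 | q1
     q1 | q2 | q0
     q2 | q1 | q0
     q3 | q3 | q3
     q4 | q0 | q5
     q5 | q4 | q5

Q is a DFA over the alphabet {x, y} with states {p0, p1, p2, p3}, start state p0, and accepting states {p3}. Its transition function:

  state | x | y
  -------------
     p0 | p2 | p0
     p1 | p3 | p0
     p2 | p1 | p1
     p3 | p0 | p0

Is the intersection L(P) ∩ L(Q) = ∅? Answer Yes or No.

No

The string xxx is accepted by both P and Q.
Hence L(P) ∩ L(Q) ≠ ∅.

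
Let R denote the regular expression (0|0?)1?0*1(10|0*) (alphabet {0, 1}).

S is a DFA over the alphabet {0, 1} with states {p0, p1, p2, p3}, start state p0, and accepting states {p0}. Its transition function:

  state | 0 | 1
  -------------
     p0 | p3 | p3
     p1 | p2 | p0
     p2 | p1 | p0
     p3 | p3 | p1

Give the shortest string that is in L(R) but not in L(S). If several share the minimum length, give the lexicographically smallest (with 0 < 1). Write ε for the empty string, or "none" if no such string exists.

1

The string 1 is accepted by R but not by S.
No shorter string lies in the difference, and 1 is the lexicographically first length-1 string in L(R) \ L(S).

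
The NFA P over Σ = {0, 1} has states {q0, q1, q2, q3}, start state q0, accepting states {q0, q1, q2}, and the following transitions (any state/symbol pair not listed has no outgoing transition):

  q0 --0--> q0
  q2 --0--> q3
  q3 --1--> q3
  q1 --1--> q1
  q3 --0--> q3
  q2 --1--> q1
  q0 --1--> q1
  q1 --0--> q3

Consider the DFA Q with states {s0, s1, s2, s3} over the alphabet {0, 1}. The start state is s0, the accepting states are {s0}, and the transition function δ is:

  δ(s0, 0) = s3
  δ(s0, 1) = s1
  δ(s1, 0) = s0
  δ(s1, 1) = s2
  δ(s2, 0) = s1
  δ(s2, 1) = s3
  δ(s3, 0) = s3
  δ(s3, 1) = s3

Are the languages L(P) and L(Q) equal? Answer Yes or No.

The string 0 is accepted by P but rejected by Q.
So L(P) ≠ L(Q).

No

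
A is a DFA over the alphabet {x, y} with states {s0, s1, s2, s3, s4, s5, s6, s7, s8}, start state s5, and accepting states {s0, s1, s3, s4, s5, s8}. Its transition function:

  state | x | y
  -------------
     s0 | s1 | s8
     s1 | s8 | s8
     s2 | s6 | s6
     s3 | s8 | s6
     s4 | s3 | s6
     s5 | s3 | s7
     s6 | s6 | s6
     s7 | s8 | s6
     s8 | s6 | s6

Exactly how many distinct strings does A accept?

4

The useful subgraph on states {s3, s5, s7, s8} is acyclic, so L(A) is finite; the longest accepting path visits 3 useful states, giving maximum string length 2.
Counting accepting paths from s5 by length: 1 of length 0, 1 of length 1, 2 of length 2. Total 4.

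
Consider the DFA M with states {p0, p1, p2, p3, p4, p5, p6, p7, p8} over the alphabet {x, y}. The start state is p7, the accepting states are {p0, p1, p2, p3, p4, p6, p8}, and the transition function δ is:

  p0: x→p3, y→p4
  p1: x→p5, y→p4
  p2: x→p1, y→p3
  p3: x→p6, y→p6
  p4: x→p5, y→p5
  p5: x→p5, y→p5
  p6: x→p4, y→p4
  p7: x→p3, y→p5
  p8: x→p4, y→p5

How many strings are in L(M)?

The useful subgraph on states {p3, p4, p6, p7} is acyclic, so L(M) is finite; the longest accepting path visits 4 useful states, giving maximum string length 3.
Counting accepting paths from p7 by length: 1 of length 1, 2 of length 2, 4 of length 3. Total 7.

7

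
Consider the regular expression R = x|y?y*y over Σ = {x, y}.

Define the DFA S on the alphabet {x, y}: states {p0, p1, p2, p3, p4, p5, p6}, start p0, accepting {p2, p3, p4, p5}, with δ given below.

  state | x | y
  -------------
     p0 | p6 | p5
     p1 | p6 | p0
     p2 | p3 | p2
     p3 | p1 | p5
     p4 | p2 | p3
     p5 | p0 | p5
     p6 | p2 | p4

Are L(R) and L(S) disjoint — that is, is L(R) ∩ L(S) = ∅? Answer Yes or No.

No

The string y is accepted by both R and S.
Hence L(R) ∩ L(S) ≠ ∅.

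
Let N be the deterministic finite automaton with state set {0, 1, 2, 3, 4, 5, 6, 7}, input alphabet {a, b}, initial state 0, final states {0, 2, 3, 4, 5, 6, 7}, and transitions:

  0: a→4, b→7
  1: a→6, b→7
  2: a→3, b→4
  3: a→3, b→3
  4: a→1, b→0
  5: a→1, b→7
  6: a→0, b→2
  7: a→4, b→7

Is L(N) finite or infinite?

infinite

State 0 is reachable from the start and can reach an accepting state, and it lies on the cycle 0 → 4 → 0.
Traversing that cycle any number of times yields accepted strings of unbounded length, so the language is infinite.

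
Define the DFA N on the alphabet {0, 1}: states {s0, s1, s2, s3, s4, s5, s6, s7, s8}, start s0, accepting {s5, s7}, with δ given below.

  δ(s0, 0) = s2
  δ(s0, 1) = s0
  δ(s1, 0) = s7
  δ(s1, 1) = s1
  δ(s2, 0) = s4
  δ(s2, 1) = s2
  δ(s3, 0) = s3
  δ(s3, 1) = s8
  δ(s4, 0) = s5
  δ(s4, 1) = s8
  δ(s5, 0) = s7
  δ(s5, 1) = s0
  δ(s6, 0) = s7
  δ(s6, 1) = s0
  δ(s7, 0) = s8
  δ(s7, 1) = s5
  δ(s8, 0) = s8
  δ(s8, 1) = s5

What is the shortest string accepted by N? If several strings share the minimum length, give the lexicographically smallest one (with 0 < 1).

A breadth-first search from s0 reaches an accepting state first via the path s0 → s2 → s4 → s5 on input 000.
No string of length < 3 is accepted (BFS exhausts all shorter strings without reaching an accepting state), and 000 is the lexicographically least accepting string of length 3.

000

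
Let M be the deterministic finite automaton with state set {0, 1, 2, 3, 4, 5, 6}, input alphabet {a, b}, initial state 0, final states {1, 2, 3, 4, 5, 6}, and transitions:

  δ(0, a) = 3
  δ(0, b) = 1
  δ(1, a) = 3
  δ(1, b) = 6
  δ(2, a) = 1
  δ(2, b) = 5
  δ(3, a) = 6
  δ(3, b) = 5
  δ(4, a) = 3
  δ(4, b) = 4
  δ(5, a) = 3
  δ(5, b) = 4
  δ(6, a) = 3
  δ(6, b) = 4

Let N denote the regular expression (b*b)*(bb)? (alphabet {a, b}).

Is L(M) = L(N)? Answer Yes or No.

No

The string a is accepted by M but rejected by N.
So L(M) ≠ L(N).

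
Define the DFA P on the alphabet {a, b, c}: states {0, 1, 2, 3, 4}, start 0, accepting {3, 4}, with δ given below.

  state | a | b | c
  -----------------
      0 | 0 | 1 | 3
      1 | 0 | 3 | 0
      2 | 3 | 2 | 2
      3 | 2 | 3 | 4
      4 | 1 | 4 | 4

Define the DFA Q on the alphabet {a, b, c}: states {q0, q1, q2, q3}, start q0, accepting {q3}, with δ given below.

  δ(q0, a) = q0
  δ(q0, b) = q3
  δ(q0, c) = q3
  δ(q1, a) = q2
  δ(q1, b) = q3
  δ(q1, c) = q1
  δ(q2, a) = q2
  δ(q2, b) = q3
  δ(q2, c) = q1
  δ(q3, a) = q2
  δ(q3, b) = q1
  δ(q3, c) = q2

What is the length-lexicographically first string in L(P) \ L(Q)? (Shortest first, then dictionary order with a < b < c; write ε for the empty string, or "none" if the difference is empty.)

The string bb is accepted by P but not by Q.
No shorter string lies in the difference, and bb is the lexicographically first length-2 string in L(P) \ L(Q).

bb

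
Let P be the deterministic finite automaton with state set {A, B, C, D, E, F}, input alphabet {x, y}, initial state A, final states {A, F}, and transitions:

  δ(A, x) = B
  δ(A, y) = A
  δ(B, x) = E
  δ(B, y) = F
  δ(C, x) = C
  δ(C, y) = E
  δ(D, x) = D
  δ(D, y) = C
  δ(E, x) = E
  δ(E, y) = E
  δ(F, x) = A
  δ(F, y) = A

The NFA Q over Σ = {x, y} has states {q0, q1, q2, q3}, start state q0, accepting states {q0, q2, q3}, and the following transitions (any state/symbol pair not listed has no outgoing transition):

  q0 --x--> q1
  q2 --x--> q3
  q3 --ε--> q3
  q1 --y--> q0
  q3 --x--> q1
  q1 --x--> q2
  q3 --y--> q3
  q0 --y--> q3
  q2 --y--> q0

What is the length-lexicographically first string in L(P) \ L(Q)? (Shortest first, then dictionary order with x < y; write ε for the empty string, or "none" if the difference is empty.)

The string xyx is accepted by P but not by Q.
No shorter string lies in the difference, and xyx is the lexicographically first length-3 string in L(P) \ L(Q).

xyx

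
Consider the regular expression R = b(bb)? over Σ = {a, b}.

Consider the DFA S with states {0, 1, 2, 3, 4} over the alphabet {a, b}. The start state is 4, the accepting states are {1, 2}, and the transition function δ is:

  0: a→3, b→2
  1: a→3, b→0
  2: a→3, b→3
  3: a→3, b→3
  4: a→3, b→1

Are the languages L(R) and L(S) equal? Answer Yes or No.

Yes

Converting the expression R to a DFA (subset construction, then merging equivalent states) gives the minimal DFA with states {r0, r1, r2, r3, r4}, start state r0, accepting states {r2, r4} and transitions r0: a→r1, b→r2; r1: a→r1, b→r1; r2: a→r1, b→r3; r3: a→r1, b→r4; r4: a→r1, b→r1.
Exploring the product automaton R × S from the start pair (r0, 4), following both machines on each input symbol, reaches 5 state pairs: (r0, 4), (r1, 3), (r2, 1), (r3, 0), (r4, 2).
R accepts in {r2, r4} and S accepts in {1, 2}. In every reachable pair the two components are either both accepting — (r2, 1), (r4, 2) — or both non-accepting, so no string is accepted by exactly one of the machines: L(R) \ L(S) and L(S) \ L(R) are both empty.
Hence every string is accepted by R iff it is accepted by S, and the two languages coincide.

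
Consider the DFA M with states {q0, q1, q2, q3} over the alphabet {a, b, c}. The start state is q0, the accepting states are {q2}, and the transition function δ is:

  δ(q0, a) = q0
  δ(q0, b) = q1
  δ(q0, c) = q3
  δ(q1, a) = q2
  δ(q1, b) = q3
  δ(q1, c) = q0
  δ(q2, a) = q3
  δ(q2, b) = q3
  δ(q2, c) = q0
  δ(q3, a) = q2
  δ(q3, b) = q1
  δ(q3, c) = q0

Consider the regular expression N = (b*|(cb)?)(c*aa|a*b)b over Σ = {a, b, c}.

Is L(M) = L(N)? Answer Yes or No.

The string ba is accepted by M but rejected by N.
So L(M) ≠ L(N).

No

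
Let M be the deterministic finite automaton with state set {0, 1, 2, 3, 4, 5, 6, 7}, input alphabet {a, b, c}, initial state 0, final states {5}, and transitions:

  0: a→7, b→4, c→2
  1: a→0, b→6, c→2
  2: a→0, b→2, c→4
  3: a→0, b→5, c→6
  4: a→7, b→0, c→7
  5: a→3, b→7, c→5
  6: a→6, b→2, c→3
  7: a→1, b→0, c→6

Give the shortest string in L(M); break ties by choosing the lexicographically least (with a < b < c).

accb

A breadth-first search from 0 reaches an accepting state first via the path 0 → 7 → 6 → 3 → 5 on input accb.
No string of length < 4 is accepted (BFS exhausts all shorter strings without reaching an accepting state), and accb is the lexicographically least accepting string of length 4.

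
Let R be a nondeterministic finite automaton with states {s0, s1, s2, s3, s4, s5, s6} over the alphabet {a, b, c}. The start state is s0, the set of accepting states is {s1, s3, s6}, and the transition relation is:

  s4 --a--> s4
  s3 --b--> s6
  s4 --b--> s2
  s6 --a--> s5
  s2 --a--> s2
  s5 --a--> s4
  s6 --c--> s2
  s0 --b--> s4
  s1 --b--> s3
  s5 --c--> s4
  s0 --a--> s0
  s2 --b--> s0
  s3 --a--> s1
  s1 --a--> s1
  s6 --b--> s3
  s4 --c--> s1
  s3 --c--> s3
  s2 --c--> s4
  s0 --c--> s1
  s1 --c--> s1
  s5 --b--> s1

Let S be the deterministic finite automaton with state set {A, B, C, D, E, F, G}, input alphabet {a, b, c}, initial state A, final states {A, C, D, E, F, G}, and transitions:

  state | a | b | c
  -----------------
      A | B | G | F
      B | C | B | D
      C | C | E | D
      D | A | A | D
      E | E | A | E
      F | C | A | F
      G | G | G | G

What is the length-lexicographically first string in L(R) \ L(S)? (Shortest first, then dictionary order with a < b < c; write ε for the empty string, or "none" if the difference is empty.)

cba

The string cba is accepted by R but not by S.
No shorter string lies in the difference, and cba is the lexicographically first length-3 string in L(R) \ L(S).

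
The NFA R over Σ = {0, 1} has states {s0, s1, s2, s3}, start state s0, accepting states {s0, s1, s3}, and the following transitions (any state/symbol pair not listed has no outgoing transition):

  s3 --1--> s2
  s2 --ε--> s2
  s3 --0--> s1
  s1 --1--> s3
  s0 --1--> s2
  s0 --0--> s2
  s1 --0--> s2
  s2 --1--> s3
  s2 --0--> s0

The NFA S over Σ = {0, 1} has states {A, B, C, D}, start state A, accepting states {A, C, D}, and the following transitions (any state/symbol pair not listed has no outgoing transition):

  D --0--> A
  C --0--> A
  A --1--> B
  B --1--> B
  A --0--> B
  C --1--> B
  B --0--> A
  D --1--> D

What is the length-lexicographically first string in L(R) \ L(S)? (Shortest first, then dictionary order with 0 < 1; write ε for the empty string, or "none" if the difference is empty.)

01

The string 01 is accepted by R but not by S.
No shorter string lies in the difference, and 01 is the lexicographically first length-2 string in L(R) \ L(S).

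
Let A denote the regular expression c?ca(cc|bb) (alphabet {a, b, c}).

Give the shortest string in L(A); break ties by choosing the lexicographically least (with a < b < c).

cabb

By inspection of the expression, no string of length less than 4 matches, and cabb is the lexicographically first match of length 4.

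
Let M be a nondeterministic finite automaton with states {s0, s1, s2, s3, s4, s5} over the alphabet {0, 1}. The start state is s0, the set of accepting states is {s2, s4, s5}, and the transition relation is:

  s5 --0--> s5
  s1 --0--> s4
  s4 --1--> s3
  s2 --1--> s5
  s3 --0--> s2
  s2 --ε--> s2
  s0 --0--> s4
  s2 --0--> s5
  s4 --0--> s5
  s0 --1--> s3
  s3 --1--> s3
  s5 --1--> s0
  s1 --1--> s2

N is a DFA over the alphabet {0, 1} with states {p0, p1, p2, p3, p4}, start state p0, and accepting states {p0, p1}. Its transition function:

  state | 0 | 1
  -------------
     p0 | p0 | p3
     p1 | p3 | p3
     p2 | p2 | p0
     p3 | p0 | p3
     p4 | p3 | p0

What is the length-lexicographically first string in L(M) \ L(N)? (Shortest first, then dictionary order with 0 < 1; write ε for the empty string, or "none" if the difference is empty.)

101

The string 101 is accepted by M but not by N.
No shorter string lies in the difference, and 101 is the lexicographically first length-3 string in L(M) \ L(N).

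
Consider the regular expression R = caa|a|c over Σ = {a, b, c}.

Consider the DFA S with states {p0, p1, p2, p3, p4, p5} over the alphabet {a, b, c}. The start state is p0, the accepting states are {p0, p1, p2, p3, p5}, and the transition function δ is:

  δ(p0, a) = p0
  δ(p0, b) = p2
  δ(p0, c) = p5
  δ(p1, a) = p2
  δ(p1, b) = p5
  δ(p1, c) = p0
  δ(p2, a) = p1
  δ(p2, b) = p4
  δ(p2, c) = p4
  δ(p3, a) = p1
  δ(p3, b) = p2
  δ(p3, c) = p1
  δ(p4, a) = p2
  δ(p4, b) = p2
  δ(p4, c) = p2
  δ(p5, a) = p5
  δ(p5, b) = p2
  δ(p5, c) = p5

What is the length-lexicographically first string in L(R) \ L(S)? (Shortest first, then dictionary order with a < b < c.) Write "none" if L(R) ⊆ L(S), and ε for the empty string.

none

Converting the expression R to a DFA (subset construction, then merging equivalent states) gives the minimal DFA with states {r0, r1, r2, r3, r4}, start state r0, accepting states {r1, r3} and transitions r0: a→r1, b→r2, c→r3; r1: a→r2, b→r2, c→r2; r2: a→r2, b→r2, c→r2; r3: a→r4, b→r2, c→r2; r4: a→r1, b→r2, c→r2.
Exploring the product automaton R × S from the start pair (r0, p0), following both machines on each input symbol, reaches 10 state pairs: (r0, p0), (r1, p0), (r2, p2), (r3, p5), (r2, p0), (r2, p5), (r2, p1), (r2, p4), (r4, p5), (r1, p5).
R accepts in {r1, r3} and S accepts in {p0, p1, p2, p3, p5}. The reachable pairs whose R-component is accepting are (r1, p0), (r3, p5), (r1, p5); in each of them the S-component is accepting too, so the product for L(R) \ L(S) (R-component accepting, S-component rejecting) has no reachable accepting pair and the difference is empty.
So every string accepted by R is also accepted by S: L(R) \ L(S) = ∅ and there is no such string.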